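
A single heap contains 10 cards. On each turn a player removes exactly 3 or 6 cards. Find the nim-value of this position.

0

Grundy values for subtraction set {3, 6}:
k:     0  1  2  3  4  5  6  7  8  9 10
g(k):  0  0  0  1  1  1  2  2  2  0  0
So g(10) = 0.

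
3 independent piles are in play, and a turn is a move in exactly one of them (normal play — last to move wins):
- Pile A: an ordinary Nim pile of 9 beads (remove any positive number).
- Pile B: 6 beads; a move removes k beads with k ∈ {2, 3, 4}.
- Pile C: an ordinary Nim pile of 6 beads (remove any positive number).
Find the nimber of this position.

15

Pile A is a plain Nim pile of size 9, so its Grundy value is 9.
For pile B, compute g(0), g(1), … with moves {2, 3, 4}:
k:     0  1  2  3  4  5  6
g(k):  0  0  1  1  2  2  0
So g(6) = 0.
Pile C is a plain Nim pile of size 6, so its Grundy value is 6.
The value of a disjunctive sum is the nim-sum of the parts.
Combined value = 9 XOR 0 XOR 6 = 15.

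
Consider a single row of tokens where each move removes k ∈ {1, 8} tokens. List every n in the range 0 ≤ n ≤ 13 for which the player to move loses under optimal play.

0, 2, 4, 6, 9, 11, 13

Compute g(0), g(1), … for moves {1, 8}:
k:     0  1  2  3  4  5  6  7  8  9 10 11 12 13
g(k):  0  1  0  1  0  1  0  1  2  0  1  0  1  0
The P-positions (g = 0) in 0..13 are 0, 2, 4, 6, 9, 11, 13.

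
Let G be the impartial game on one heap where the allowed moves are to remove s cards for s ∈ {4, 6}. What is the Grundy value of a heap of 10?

0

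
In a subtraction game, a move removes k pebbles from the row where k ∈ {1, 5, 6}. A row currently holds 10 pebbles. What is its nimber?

Compute g(0), g(1), … for moves {1, 5, 6}:
g(0) = mex{} = 0
g(1) = mex{0} = 1
g(2) = mex{1} = 0
g(3) = mex{0} = 1
g(4) = mex{1} = 0
g(5) = mex{0} = 1
g(6) = mex{0,1} = 2
g(7) = mex{0,1,2} = 3
g(8) = mex{0,1,3} = 2
g(9) = mex{0,1,2} = 3
g(10) = mex{0,1,3} = 2
So g(10) = 2.

2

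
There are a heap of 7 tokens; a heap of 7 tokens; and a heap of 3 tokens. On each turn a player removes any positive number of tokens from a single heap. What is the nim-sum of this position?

Compute the nim-sum pairwise:
7 ⊕ 7 = 0
0 ⊕ 3 = 3

3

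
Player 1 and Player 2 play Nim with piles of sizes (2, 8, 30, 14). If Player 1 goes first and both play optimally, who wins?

Nim-sum: 2 XOR 8 XOR 30 XOR 14 = 26.
The nim-sum is 26 ≠ 0, so this is an N-position: the player to move can win; Player 1 has a winning move.

Player 1 wins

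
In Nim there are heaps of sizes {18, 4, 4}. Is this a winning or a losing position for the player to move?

Compute the nim-sum pairwise:
18 XOR 4 = 22
22 XOR 4 = 18
The nim-sum is 18 ≠ 0, so this is an N-position: the player to move can win.

Winning position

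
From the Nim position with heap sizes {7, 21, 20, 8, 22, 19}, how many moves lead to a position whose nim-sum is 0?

Compute the nim-sum pairwise:
7 ⊕ 21 = 18
18 ⊕ 20 = 6
6 ⊕ 8 = 14
14 ⊕ 22 = 24
24 ⊕ 19 = 11
The overall nim-sum is X = 11. A heap of size p has a winning move iff p XOR X < p (reduce it to p XOR X).
  7: 7 XOR 11 = 12 ≥ 7 — no move.
  21: 21 XOR 11 = 30 ≥ 21 — no move.
  20: 20 XOR 11 = 31 ≥ 20 — no move.
  8: 8 XOR 11 = 3 < 8 — winning move (to 3).
  22: 22 XOR 11 = 29 ≥ 22 — no move.
  19: 19 XOR 11 = 24 ≥ 19 — no move.
That gives 1 winning move.

1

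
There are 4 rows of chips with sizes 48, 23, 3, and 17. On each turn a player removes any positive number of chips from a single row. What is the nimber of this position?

53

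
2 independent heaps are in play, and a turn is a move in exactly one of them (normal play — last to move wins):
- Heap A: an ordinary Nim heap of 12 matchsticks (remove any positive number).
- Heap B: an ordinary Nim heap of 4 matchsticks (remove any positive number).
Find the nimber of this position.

8

Heap A is a plain Nim heap of size 12, so its Grundy value is 12.
Heap B is a plain Nim heap of size 4, so its Grundy value is 4.
The value of a disjunctive sum is the nim-sum of the parts.
Combined value = 12 ⊕ 4 = 8.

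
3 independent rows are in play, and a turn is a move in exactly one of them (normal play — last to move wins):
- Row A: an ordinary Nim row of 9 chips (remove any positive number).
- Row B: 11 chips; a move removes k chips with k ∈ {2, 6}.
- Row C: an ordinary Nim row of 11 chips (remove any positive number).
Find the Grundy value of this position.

3

Row A is a plain Nim row of size 9, so its Grundy value is 9.
For row B, compute g(0), g(1), … with moves {2, 6}:
k:     0  1  2  3  4  5  6  7  8  9 10 11
g(k):  0  0  1  1  0  0  1  1  0  0  1  1
So g(11) = 1.
Row C is a plain Nim row of size 11, so its Grundy value is 11.
The value of a disjunctive sum is the nim-sum of the parts.
Combined value = 9 XOR 1 XOR 11 = 3.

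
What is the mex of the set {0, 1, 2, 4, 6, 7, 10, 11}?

The values 0, 1, 2 are all present; 3 is the first non-negative integer missing from the set.

3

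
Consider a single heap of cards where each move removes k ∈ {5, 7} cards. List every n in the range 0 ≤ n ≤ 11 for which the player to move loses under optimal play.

Build the Grundy sequence with g(k) = mex{g(k−s) : s ∈ {5, 7}, s ≤ k}:
g(0) = mex{} = 0
g(1) = mex{} = 0
g(2) = mex{} = 0
g(3) = mex{} = 0
g(4) = mex{} = 0
g(5) = mex{0} = 1
g(6) = mex{0} = 1
g(7) = mex{0} = 1
g(8) = mex{0} = 1
g(9) = mex{0} = 1
g(10) = mex{0,1} = 2
g(11) = mex{0,1} = 2
The P-positions (g = 0) in 0..11 are 0, 1, 2, 3, 4.

0, 1, 2, 3, 4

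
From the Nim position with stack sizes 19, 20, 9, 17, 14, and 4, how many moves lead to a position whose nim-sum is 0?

3

Nim-sum: 19 XOR 20 XOR 9 XOR 17 XOR 14 XOR 4 = 21.
The overall nim-sum is X = 21. A stack of size p has a winning move iff p XOR X < p (reduce it to p XOR X).
  19: 19 XOR 21 = 6 < 19 — winning move (to 6).
  20: 20 XOR 21 = 1 < 20 — winning move (to 1).
  9: 9 XOR 21 = 28 ≥ 9 — no move.
  17: 17 XOR 21 = 4 < 17 — winning move (to 4).
  14: 14 XOR 21 = 27 ≥ 14 — no move.
  4: 4 XOR 21 = 17 ≥ 4 — no move.
That gives 3 winning moves.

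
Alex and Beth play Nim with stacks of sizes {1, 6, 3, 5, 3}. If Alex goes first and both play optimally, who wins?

Alex wins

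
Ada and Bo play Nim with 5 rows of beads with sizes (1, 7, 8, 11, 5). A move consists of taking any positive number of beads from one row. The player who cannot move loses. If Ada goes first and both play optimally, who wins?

Nim-sum: 1 ^ 7 ^ 8 ^ 11 ^ 5 = 0.
The nim-sum is 0, so this is a P-position: the player to move is in a losing position under optimal play; Ada is about to move from it and so loses — Bo wins.

Bo wins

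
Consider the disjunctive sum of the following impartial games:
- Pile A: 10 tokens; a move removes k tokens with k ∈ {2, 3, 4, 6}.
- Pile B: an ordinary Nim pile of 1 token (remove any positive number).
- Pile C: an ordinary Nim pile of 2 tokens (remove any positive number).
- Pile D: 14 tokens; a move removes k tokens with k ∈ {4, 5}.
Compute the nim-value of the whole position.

Build the Grundy sequence for pile A with g(k) = mex{g(k−s) : s ∈ {2, 3, 4, 6}, s ≤ k}:
g(0) = mex{} = 0
g(1) = mex{} = 0
g(2) = mex{0} = 1
g(3) = mex{0} = 1
g(4) = mex{0,1} = 2
g(5) = mex{0,1} = 2
g(6) = mex{0,1,2} = 3
g(7) = mex{0,1,2} = 3
g(8) = mex{1,2,3} = 0
g(9) = mex{1,2,3} = 0
g(10) = mex{0,2,3} = 1
So g(10) = 1.
Pile B is a plain Nim pile of size 1, so its Grundy value is 1.
Pile C is a plain Nim pile of size 2, so its Grundy value is 2.
For pile D, compute g(0), g(1), … with moves {4, 5}:
k:     0  1  2  3  4  5  6  7  8  9 10 11 12 13 14
g(k):  0  0  0  0  1  1  1  1  2  0  0  0  0  1  1
So g(14) = 1.
The value of a disjunctive sum is the nim-sum of the parts.
Combined value = 1 XOR 1 XOR 2 XOR 1 = 3.

3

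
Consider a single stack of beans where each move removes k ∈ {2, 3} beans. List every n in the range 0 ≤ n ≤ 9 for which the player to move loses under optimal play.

0, 1, 5, 6

Build the Grundy sequence with g(k) = mex{g(k−s) : s ∈ {2, 3}, s ≤ k}:
k:     0  1  2  3  4  5  6  7  8  9
g(k):  0  0  1  1  2  0  0  1  1  2
The P-positions (g = 0) in 0..9 are 0, 1, 5, 6.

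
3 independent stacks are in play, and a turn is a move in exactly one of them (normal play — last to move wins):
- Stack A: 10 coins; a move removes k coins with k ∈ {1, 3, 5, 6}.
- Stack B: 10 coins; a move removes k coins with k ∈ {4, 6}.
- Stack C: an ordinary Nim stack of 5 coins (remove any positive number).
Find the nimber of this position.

Grundy values for stack A (subtraction set {1, 3, 5, 6}):
g(0) = mex{} = 0
g(1) = mex{0} = 1
g(2) = mex{1} = 0
g(3) = mex{0} = 1
g(4) = mex{1} = 0
g(5) = mex{0} = 1
g(6) = mex{0,1} = 2
g(7) = mex{0,1,2} = 3
g(8) = mex{0,1,3} = 2
g(9) = mex{0,1,2} = 3
g(10) = mex{0,1,3} = 2
So g(10) = 2.
Grundy values for stack B (subtraction set {4, 6}):
k:     0  1  2  3  4  5  6  7  8  9 10
g(k):  0  0  0  0  1  1  1  1  2  2  0
So g(10) = 0.
Stack C is a plain Nim stack of size 5, so its Grundy value is 5.
The value of a disjunctive sum is the nim-sum of the parts.
Combined value = 2 XOR 0 XOR 5 = 7.

7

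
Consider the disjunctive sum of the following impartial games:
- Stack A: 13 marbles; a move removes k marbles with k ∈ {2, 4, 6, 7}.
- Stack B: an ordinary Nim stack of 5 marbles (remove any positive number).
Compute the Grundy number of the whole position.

7

Build the Grundy sequence for stack A with g(k) = mex{g(k−s) : s ∈ {2, 4, 6, 7}, s ≤ k}:
k:     0  1  2  3  4  5  6  7  8  9 10 11 12 13
g(k):  0  0  1  1  2  2  3  3  4  0  0  1  1  2
So g(13) = 2.
Stack B is a plain Nim stack of size 5, so its Grundy value is 5.
By the Sprague-Grundy theorem, the Grundy value of a sum of independent games is the XOR of the component values.
Combined value = 2 XOR 5 = 7.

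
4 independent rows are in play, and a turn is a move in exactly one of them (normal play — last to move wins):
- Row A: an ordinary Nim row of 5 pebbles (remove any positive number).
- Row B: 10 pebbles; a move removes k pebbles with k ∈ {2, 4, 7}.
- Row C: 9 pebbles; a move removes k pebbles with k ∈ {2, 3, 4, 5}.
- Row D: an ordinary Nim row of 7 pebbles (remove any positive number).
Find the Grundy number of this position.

1

Row A is a plain Nim row of size 5, so its Grundy value is 5.
Grundy values for row B (subtraction set {2, 4, 7}):
k:     0  1  2  3  4  5  6  7  8  9 10
g(k):  0  0  1  1  2  2  0  3  1  0  2
So g(10) = 2.
Build the Grundy sequence for row C with g(k) = mex{g(k−s) : s ∈ {2, 3, 4, 5}, s ≤ k}:
k:     0  1  2  3  4  5  6  7  8  9
g(k):  0  0  1  1  2  2  3  0  0  1
So g(9) = 1.
Row D is a plain Nim row of size 7, so its Grundy value is 7.
The value of a disjunctive sum is the nim-sum of the parts.
Combined value = 5 ⊕ 2 ⊕ 1 ⊕ 7 = 1.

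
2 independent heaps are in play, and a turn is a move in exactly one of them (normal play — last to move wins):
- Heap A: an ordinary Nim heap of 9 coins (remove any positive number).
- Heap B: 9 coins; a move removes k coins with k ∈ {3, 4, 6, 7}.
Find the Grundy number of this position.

10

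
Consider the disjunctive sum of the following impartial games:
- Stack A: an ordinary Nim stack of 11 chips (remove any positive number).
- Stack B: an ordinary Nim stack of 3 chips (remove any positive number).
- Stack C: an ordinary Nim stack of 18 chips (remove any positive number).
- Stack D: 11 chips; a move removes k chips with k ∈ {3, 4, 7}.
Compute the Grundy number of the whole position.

26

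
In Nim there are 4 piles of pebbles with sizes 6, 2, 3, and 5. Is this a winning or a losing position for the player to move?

Winning position

Nim-sum: 6 ^ 2 ^ 3 ^ 5 = 2.
The nim-sum is 2 ≠ 0, so this is an N-position: the player to move can win.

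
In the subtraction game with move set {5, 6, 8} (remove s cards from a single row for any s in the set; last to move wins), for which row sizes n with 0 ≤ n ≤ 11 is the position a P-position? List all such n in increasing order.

Build the Grundy sequence with g(k) = mex{g(k−s) : s ∈ {5, 6, 8}, s ≤ k}:
g(0) = mex{} = 0
g(1) = mex{} = 0
g(2) = mex{} = 0
g(3) = mex{} = 0
g(4) = mex{} = 0
g(5) = mex{0} = 1
g(6) = mex{0} = 1
g(7) = mex{0} = 1
g(8) = mex{0} = 1
g(9) = mex{0} = 1
g(10) = mex{0,1} = 2
g(11) = mex{0,1} = 2
The P-positions (g = 0) in 0..11 are 0, 1, 2, 3, 4.

0, 1, 2, 3, 4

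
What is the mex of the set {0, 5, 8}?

1

0 is in the set but 1 is not, so the mex is 1.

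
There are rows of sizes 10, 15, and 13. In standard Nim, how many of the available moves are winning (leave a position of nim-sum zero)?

3

Nim-sum: 10 ^ 15 ^ 13 = 8.
The overall nim-sum is X = 8. A row of size p has a winning move iff p XOR X < p (reduce it to p XOR X).
  10: 10 XOR 8 = 2 < 10 — winning move (to 2).
  15: 15 XOR 8 = 7 < 15 — winning move (to 7).
  13: 13 XOR 8 = 5 < 13 — winning move (to 5).
That gives 3 winning moves.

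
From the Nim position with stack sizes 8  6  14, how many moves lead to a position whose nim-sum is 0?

Nim-sum: 8 ^ 6 ^ 14 = 0.
The nim-sum is already 0, so every move leaves a nonzero nim-sum — there are no winning moves.

0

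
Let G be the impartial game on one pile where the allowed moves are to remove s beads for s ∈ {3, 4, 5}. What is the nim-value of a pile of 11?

Compute g(0), g(1), … for moves {3, 4, 5}:
k:     0  1  2  3  4  5  6  7  8  9 10 11
g(k):  0  0  0  1  1  1  2  2  0  0  0  1
So g(11) = 1.

1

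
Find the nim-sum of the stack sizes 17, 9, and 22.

14

Nim-sum: 17 XOR 9 XOR 22 = 14.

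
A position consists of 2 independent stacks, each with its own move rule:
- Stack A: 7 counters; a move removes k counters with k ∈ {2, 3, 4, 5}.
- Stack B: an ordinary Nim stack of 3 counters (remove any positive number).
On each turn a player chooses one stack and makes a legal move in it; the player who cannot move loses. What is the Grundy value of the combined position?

Grundy values for stack A (subtraction set {2, 3, 4, 5}):
k:     0  1  2  3  4  5  6  7
g(k):  0  0  1  1  2  2  3  0
So g(7) = 0.
Stack B is a plain Nim stack of size 3, so its Grundy value is 3.
The value of a disjunctive sum is the nim-sum of the parts.
Combined value = 0 ⊕ 3 = 3.

3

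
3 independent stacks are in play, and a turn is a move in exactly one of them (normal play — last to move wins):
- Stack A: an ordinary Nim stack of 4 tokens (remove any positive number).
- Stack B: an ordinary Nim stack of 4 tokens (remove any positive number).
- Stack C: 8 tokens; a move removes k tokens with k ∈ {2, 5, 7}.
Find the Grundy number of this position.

2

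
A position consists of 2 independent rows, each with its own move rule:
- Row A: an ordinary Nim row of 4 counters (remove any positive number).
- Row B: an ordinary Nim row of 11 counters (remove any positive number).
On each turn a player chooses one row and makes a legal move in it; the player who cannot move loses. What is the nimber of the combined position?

Row A is a plain Nim row of size 4, so its Grundy value is 4.
Row B is a plain Nim row of size 11, so its Grundy value is 11.
The value of a disjunctive sum is the nim-sum of the parts.
Combined value = 4 ⊕ 11 = 15.

15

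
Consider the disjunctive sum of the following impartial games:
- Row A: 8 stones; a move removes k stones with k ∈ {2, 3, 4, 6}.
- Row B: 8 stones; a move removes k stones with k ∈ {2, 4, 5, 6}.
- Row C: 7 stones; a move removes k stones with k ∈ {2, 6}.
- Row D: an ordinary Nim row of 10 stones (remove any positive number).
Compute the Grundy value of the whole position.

Grundy values for row A (subtraction set {2, 3, 4, 6}):
g(0) = mex{} = 0
g(1) = mex{} = 0
g(2) = mex{0} = 1
g(3) = mex{0} = 1
g(4) = mex{0,1} = 2
g(5) = mex{0,1} = 2
g(6) = mex{0,1,2} = 3
g(7) = mex{0,1,2} = 3
g(8) = mex{1,2,3} = 0
So g(8) = 0.
Grundy values for row B (subtraction set {2, 4, 5, 6}):
g(0) = mex{} = 0
g(1) = mex{} = 0
g(2) = mex{0} = 1
g(3) = mex{0} = 1
g(4) = mex{0,1} = 2
g(5) = mex{0,1} = 2
g(6) = mex{0,1,2} = 3
g(7) = mex{0,1,2} = 3
g(8) = mex{1,2,3} = 0
So g(8) = 0.
Build the Grundy sequence for row C with g(k) = mex{g(k−s) : s ∈ {2, 6}, s ≤ k}:
g(0) = mex{} = 0
g(1) = mex{} = 0
g(2) = mex{0} = 1
g(3) = mex{0} = 1
g(4) = mex{1} = 0
g(5) = mex{1} = 0
g(6) = mex{0} = 1
g(7) = mex{0} = 1
So g(7) = 1.
Row D is a plain Nim row of size 10, so its Grundy value is 10.
The value of a disjunctive sum is the nim-sum of the parts.
Combined value = 0 ⊕ 0 ⊕ 1 ⊕ 10 = 11.

11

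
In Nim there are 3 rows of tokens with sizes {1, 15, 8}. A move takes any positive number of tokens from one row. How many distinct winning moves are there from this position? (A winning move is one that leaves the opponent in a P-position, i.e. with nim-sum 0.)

1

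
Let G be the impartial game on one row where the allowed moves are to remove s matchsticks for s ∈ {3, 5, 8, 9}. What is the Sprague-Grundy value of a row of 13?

0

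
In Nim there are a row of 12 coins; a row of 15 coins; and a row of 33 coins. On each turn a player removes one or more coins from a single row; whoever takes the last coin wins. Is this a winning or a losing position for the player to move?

In binary:
  001100  (12)
  001111  (15)
  100001  (33)
  ------
  100010  (34)
The nim-sum is 34 ≠ 0, so this is an N-position: the player to move can win.

Winning position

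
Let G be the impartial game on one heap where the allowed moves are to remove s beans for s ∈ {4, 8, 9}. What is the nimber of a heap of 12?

Compute g(0), g(1), … for moves {4, 8, 9}:
g(0) = mex{} = 0
g(1) = mex{} = 0
g(2) = mex{} = 0
g(3) = mex{} = 0
g(4) = mex{0} = 1
g(5) = mex{0} = 1
g(6) = mex{0} = 1
g(7) = mex{0} = 1
g(8) = mex{0,1} = 2
g(9) = mex{0,1} = 2
g(10) = mex{0,1} = 2
g(11) = mex{0,1} = 2
g(12) = mex{0,1,2} = 3
So g(12) = 3.

3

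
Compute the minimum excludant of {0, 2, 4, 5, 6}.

0 is in the set but 1 is not, so the mex is 1.

1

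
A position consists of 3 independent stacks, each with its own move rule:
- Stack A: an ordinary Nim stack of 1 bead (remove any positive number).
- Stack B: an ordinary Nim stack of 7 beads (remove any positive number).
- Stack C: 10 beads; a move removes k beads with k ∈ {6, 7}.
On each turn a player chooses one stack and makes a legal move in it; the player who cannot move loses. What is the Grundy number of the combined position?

7

Stack A is a plain Nim stack of size 1, so its Grundy value is 1.
Stack B is a plain Nim stack of size 7, so its Grundy value is 7.
For stack C, compute g(0), g(1), … with moves {6, 7}:
g(0) = mex{} = 0
g(1) = mex{} = 0
g(2) = mex{} = 0
g(3) = mex{} = 0
g(4) = mex{} = 0
g(5) = mex{} = 0
g(6) = mex{0} = 1
g(7) = mex{0} = 1
g(8) = mex{0} = 1
g(9) = mex{0} = 1
g(10) = mex{0} = 1
So g(10) = 1.
By the Sprague-Grundy theorem, the Grundy value of a sum of independent games is the XOR of the component values.
Combined value = 1 XOR 7 XOR 1 = 7.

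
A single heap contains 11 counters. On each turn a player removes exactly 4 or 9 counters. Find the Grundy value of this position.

2

Compute g(0), g(1), … for moves {4, 9}:
k:     0  1  2  3  4  5  6  7  8  9 10 11
g(k):  0  0  0  0  1  1  1  1  0  2  2  2
So g(11) = 2.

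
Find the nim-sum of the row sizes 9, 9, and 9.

Compute the nim-sum pairwise:
9 ^ 9 = 0
0 ^ 9 = 9

9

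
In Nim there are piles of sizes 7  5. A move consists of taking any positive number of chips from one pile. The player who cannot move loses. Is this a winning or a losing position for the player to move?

Winning position

Nim-sum: 7 ^ 5 = 2.
The nim-sum is 2 ≠ 0, so this is an N-position: the player to move can win.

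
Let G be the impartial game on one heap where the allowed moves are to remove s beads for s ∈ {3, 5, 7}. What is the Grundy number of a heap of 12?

0

Grundy values for subtraction set {3, 5, 7}:
k:     0  1  2  3  4  5  6  7  8  9 10 11 12
g(k):  0  0  0  1  1  1  2  2  2  3  0  0  0
So g(12) = 0.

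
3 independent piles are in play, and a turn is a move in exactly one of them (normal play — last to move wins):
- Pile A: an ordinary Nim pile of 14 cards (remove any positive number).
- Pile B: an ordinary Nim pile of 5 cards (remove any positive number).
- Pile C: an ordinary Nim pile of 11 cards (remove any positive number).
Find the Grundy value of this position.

Pile A is a plain Nim pile of size 14, so its Grundy value is 14.
Pile B is a plain Nim pile of size 5, so its Grundy value is 5.
Pile C is a plain Nim pile of size 11, so its Grundy value is 11.
The value of a disjunctive sum is the nim-sum of the parts.
Combined value = 14 XOR 5 XOR 11 = 0.

0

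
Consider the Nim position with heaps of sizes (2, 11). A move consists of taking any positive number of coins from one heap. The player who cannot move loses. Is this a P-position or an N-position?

N-position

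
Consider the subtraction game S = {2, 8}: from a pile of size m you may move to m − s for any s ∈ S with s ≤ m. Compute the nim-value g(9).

Compute g(0), g(1), … for moves {2, 8}:
k:     0  1  2  3  4  5  6  7  8  9
g(k):  0  0  1  1  0  0  1  1  2  2
So g(9) = 2.

2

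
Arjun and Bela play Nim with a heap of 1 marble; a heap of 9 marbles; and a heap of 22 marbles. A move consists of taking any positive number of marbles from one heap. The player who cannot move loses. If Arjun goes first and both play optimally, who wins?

Arjun wins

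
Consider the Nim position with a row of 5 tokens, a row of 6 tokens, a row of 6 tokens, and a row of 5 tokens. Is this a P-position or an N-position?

P-position

In binary:
  101  (5)
  110  (6)
  110  (6)
  101  (5)
  ---
  000  (0)
The nim-sum is 0, so this is a P-position: the player to move is in a losing position under optimal play.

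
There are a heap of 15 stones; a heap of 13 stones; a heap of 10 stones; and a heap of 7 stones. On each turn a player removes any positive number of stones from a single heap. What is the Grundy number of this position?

Nim-sum: 15 ^ 13 ^ 10 ^ 7 = 15.

15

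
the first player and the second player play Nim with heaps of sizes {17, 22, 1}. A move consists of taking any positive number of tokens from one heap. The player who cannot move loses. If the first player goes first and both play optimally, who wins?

the first player wins

Nim-sum: 17 XOR 22 XOR 1 = 6.
The nim-sum is 6 ≠ 0, so this is an N-position: the player to move can win; the first player has a winning move.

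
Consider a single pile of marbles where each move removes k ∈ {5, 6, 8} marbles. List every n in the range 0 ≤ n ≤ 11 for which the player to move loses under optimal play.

0, 1, 2, 3, 4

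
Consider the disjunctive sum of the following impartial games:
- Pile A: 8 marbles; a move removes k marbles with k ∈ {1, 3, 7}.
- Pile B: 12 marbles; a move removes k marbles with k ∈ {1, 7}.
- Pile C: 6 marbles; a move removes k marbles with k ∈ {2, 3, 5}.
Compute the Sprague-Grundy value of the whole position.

3

For pile A, compute g(0), g(1), … with moves {1, 3, 7}:
g(0) = mex{} = 0
g(1) = mex{0} = 1
g(2) = mex{1} = 0
g(3) = mex{0} = 1
g(4) = mex{1} = 0
g(5) = mex{0} = 1
g(6) = mex{1} = 0
g(7) = mex{0} = 1
g(8) = mex{1} = 0
So g(8) = 0.
Build the Grundy sequence for pile B with g(k) = mex{g(k−s) : s ∈ {1, 7}, s ≤ k}:
k:     0  1  2  3  4  5  6  7  8  9 10 11 12
g(k):  0  1  0  1  0  1  0  1  0  1  0  1  0
So g(12) = 0.
For pile C, compute g(0), g(1), … with moves {2, 3, 5}:
g(0) = mex{} = 0
g(1) = mex{} = 0
g(2) = mex{0} = 1
g(3) = mex{0} = 1
g(4) = mex{0,1} = 2
g(5) = mex{0,1} = 2
g(6) = mex{0,1,2} = 3
So g(6) = 3.
By the Sprague-Grundy theorem, the Grundy value of a sum of independent games is the XOR of the component values.
Combined value = 0 XOR 0 XOR 3 = 3.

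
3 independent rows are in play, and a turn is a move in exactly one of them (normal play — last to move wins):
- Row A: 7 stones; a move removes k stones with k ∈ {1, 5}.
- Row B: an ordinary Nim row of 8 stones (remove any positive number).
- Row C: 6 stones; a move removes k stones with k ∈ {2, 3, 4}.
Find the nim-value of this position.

9

Grundy values for row A (subtraction set {1, 5}):
k:     0  1  2  3  4  5  6  7
g(k):  0  1  0  1  0  1  0  1
So g(7) = 1.
Row B is a plain Nim row of size 8, so its Grundy value is 8.
Build the Grundy sequence for row C with g(k) = mex{g(k−s) : s ∈ {2, 3, 4}, s ≤ k}:
k:     0  1  2  3  4  5  6
g(k):  0  0  1  1  2  2  0
So g(6) = 0.
By the Sprague-Grundy theorem, the Grundy value of a sum of independent games is the XOR of the component values.
Combined value = 1 XOR 8 XOR 0 = 9.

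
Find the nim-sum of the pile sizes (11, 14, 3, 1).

Compute the nim-sum pairwise:
11 ⊕ 14 = 5
5 ⊕ 3 = 6
6 ⊕ 1 = 7

7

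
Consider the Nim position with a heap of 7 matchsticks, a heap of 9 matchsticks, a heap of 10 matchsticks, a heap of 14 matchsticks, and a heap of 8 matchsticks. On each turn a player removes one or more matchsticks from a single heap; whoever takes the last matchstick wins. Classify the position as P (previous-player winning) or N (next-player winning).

N-position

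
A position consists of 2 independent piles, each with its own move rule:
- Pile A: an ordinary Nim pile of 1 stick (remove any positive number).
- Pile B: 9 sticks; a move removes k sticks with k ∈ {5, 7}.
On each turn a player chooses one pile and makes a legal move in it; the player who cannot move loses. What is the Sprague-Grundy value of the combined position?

0

Pile A is a plain Nim pile of size 1, so its Grundy value is 1.
For pile B, compute g(0), g(1), … with moves {5, 7}:
k:     0  1  2  3  4  5  6  7  8  9
g(k):  0  0  0  0  0  1  1  1  1  1
So g(9) = 1.
By the Sprague-Grundy theorem, the Grundy value of a sum of independent games is the XOR of the component values.
Combined value = 1 ⊕ 1 = 0.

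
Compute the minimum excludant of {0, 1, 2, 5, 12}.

3

The values 0, 1, 2 are all present; 3 is the first non-negative integer missing from the set.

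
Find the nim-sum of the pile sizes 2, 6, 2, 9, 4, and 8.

3

Compute the nim-sum pairwise:
2 ^ 6 = 4
4 ^ 2 = 6
6 ^ 9 = 15
15 ^ 4 = 11
11 ^ 8 = 3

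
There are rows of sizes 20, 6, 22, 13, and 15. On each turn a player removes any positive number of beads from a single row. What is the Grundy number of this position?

6

Nim-sum: 20 ⊕ 6 ⊕ 22 ⊕ 13 ⊕ 15 = 6.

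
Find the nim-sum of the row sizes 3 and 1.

2

Bitwise XOR of the heap sizes:
  11  (3)
  01  (1)
  --
  10  (2)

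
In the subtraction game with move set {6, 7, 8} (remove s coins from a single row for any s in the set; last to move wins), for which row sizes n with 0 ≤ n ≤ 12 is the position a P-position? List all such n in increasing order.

Grundy values for subtraction set {6, 7, 8}:
g(0) = mex{} = 0
g(1) = mex{} = 0
g(2) = mex{} = 0
g(3) = mex{} = 0
g(4) = mex{} = 0
g(5) = mex{} = 0
g(6) = mex{0} = 1
g(7) = mex{0} = 1
g(8) = mex{0} = 1
g(9) = mex{0} = 1
g(10) = mex{0} = 1
g(11) = mex{0} = 1
g(12) = mex{0,1} = 2
The P-positions (g = 0) in 0..12 are 0, 1, 2, 3, 4, 5.

0, 1, 2, 3, 4, 5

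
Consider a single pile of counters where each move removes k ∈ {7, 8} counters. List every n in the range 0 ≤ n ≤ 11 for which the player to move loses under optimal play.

0, 1, 2, 3, 4, 5, 6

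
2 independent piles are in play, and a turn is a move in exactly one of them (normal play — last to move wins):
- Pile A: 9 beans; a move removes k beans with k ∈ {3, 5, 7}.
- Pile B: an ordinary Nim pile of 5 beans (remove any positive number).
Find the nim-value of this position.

Build the Grundy sequence for pile A with g(k) = mex{g(k−s) : s ∈ {3, 5, 7}, s ≤ k}:
k:     0  1  2  3  4  5  6  7  8  9
g(k):  0  0  0  1  1  1  2  2  2  3
So g(9) = 3.
Pile B is a plain Nim pile of size 5, so its Grundy value is 5.
By the Sprague-Grundy theorem, the Grundy value of a sum of independent games is the XOR of the component values.
Combined value = 3 XOR 5 = 6.

6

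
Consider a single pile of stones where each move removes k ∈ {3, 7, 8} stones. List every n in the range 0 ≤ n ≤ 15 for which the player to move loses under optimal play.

Compute g(0), g(1), … for moves {3, 7, 8}:
k:     0  1  2  3  4  5  6  7  8  9 10 11 12 13 14 15
g(k):  0  0  0  1  1  1  0  2  2  1  3  0  0  2  1  1
The P-positions (g = 0) in 0..15 are 0, 1, 2, 6, 11, 12.

0, 1, 2, 6, 11, 12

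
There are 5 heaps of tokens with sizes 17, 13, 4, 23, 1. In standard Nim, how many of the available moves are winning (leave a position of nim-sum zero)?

Nim-sum: 17 XOR 13 XOR 4 XOR 23 XOR 1 = 14.
The overall nim-sum is X = 14. A heap of size p has a winning move iff p XOR X < p (reduce it to p XOR X).
  17: 17 XOR 14 = 31 ≥ 17 — no move.
  13: 13 XOR 14 = 3 < 13 — winning move (to 3).
  4: 4 XOR 14 = 10 ≥ 4 — no move.
  23: 23 XOR 14 = 25 ≥ 23 — no move.
  1: 1 XOR 14 = 15 ≥ 1 — no move.
That gives 1 winning move.

1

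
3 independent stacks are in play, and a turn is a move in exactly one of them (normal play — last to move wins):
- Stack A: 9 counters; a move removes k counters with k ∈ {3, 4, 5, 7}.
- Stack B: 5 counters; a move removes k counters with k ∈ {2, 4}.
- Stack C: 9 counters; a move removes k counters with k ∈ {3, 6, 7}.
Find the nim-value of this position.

2

Grundy values for stack A (subtraction set {3, 4, 5, 7}):
k:     0  1  2  3  4  5  6  7  8  9
g(k):  0  0  0  1  1  1  2  2  2  3
So g(9) = 3.
Grundy values for stack B (subtraction set {2, 4}):
g(0) = mex{} = 0
g(1) = mex{} = 0
g(2) = mex{0} = 1
g(3) = mex{0} = 1
g(4) = mex{0,1} = 2
g(5) = mex{0,1} = 2
So g(5) = 2.
Build the Grundy sequence for stack C with g(k) = mex{g(k−s) : s ∈ {3, 6, 7}, s ≤ k}:
g(0) = mex{} = 0
g(1) = mex{} = 0
g(2) = mex{} = 0
g(3) = mex{0} = 1
g(4) = mex{0} = 1
g(5) = mex{0} = 1
g(6) = mex{0,1} = 2
g(7) = mex{0,1} = 2
g(8) = mex{0,1} = 2
g(9) = mex{0,1,2} = 3
So g(9) = 3.
The value of a disjunctive sum is the nim-sum of the parts.
Combined value = 3 ⊕ 2 ⊕ 3 = 2.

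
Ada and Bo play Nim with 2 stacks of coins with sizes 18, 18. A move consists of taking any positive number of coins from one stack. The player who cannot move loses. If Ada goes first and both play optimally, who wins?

Nim-sum: 18 ⊕ 18 = 0.
The nim-sum is 0, so this is a P-position: the player to move is in a losing position under optimal play; Ada is about to move from it and so loses — Bo wins.

Bo wins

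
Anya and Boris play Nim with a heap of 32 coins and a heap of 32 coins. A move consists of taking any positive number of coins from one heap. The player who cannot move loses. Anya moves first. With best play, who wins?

Compute the nim-sum pairwise:
32 ⊕ 32 = 0
The nim-sum is 0, so this is a P-position: the player to move is in a losing position under optimal play; Anya is about to move from it and so loses — Boris wins.

Boris wins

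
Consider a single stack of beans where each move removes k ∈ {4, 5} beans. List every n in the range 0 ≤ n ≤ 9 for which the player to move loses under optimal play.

0, 1, 2, 3, 9

Build the Grundy sequence with g(k) = mex{g(k−s) : s ∈ {4, 5}, s ≤ k}:
k:     0  1  2  3  4  5  6  7  8  9
g(k):  0  0  0  0  1  1  1  1  2  0
The P-positions (g = 0) in 0..9 are 0, 1, 2, 3, 9.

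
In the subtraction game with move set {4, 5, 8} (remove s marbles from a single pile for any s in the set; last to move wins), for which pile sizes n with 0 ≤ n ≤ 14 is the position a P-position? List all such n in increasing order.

0, 1, 2, 3, 12, 13, 14

Grundy values for subtraction set {4, 5, 8}:
k:     0  1  2  3  4  5  6  7  8  9 10 11 12 13 14
g(k):  0  0  0  0  1  1  1  1  2  2  2  2  0  0  0
The P-positions (g = 0) in 0..14 are 0, 1, 2, 3, 12, 13, 14.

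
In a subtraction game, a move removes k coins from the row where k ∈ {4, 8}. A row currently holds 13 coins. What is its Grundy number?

Grundy values for subtraction set {4, 8}:
k:     0  1  2  3  4  5  6  7  8  9 10 11 12 13
g(k):  0  0  0  0  1  1  1  1  2  2  2  2  0  0
So g(13) = 0.

0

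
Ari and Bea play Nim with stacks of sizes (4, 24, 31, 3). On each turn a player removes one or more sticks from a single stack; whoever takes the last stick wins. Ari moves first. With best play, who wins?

Bea wins

Compute the nim-sum pairwise:
4 ^ 24 = 28
28 ^ 31 = 3
3 ^ 3 = 0
The nim-sum is 0, so this is a P-position: the player to move is in a losing position under optimal play; Ari is about to move from it and so loses — Bea wins.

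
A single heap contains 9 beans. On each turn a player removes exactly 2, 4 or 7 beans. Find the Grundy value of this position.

0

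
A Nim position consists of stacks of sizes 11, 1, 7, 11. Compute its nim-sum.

6

Write each in binary and XOR column by column:
  1011  (11)
  0001  (1)
  0111  (7)
  1011  (11)
  ----
  0110  (6)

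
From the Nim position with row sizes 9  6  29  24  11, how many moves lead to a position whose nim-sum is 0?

3

In binary:
  01001  (9)
  00110  (6)
  11101  (29)
  11000  (24)
  01011  (11)
  -----
  00001  (1)
The overall nim-sum is X = 1. A row of size p has a winning move iff p XOR X < p (reduce it to p XOR X).
  9: 9 XOR 1 = 8 < 9 — winning move (to 8).
  6: 6 XOR 1 = 7 ≥ 6 — no move.
  29: 29 XOR 1 = 28 < 29 — winning move (to 28).
  24: 24 XOR 1 = 25 ≥ 24 — no move.
  11: 11 XOR 1 = 10 < 11 — winning move (to 10).
That gives 3 winning moves.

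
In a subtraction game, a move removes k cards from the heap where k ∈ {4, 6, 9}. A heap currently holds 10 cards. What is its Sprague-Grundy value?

2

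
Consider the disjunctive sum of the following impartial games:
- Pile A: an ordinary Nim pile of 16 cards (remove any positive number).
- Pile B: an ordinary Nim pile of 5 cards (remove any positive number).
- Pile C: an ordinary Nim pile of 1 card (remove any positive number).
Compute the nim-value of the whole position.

20

Pile A is a plain Nim pile of size 16, so its Grundy value is 16.
Pile B is a plain Nim pile of size 5, so its Grundy value is 5.
Pile C is a plain Nim pile of size 1, so its Grundy value is 1.
The value of a disjunctive sum is the nim-sum of the parts.
Combined value = 16 XOR 5 XOR 1 = 20.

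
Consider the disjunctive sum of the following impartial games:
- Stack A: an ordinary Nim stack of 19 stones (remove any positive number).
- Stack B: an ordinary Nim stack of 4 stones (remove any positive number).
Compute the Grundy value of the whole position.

Stack A is a plain Nim stack of size 19, so its Grundy value is 19.
Stack B is a plain Nim stack of size 4, so its Grundy value is 4.
The value of a disjunctive sum is the nim-sum of the parts.
Combined value = 19 XOR 4 = 23.

23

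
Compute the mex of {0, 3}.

0 is in the set but 1 is not, so the mex is 1.

1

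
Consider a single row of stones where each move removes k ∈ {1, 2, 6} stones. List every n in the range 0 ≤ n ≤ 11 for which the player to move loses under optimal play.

0, 3, 7, 10

Grundy values for subtraction set {1, 2, 6}:
g(0) = mex{} = 0
g(1) = mex{0} = 1
g(2) = mex{0,1} = 2
g(3) = mex{1,2} = 0
g(4) = mex{0,2} = 1
g(5) = mex{0,1} = 2
g(6) = mex{0,1,2} = 3
g(7) = mex{1,2,3} = 0
g(8) = mex{0,2,3} = 1
g(9) = mex{0,1} = 2
g(10) = mex{1,2} = 0
g(11) = mex{0,2} = 1
The P-positions (g = 0) in 0..11 are 0, 3, 7, 10.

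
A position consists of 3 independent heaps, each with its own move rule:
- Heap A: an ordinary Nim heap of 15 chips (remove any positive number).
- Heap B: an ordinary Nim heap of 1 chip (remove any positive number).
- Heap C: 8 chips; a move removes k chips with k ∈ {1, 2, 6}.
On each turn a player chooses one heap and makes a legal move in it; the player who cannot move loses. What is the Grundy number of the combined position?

15

Heap A is a plain Nim heap of size 15, so its Grundy value is 15.
Heap B is a plain Nim heap of size 1, so its Grundy value is 1.
For heap C, compute g(0), g(1), … with moves {1, 2, 6}:
k:     0  1  2  3  4  5  6  7  8
g(k):  0  1  2  0  1  2  3  0  1
So g(8) = 1.
The value of a disjunctive sum is the nim-sum of the parts.
Combined value = 15 XOR 1 XOR 1 = 15.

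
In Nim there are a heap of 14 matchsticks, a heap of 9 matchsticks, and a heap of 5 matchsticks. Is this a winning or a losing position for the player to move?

Winning position

Nim-sum: 14 XOR 9 XOR 5 = 2.
The nim-sum is 2 ≠ 0, so this is an N-position: the player to move can win.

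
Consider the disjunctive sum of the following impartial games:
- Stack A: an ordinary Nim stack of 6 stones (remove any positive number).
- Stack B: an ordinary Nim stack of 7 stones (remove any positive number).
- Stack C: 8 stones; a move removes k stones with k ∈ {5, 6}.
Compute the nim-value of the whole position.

0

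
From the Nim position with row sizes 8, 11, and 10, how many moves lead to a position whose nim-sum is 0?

3

Compute the nim-sum pairwise:
8 XOR 11 = 3
3 XOR 10 = 9
The overall nim-sum is X = 9. A row of size p has a winning move iff p XOR X < p (reduce it to p XOR X).
  8: 8 XOR 9 = 1 < 8 — winning move (to 1).
  11: 11 XOR 9 = 2 < 11 — winning move (to 2).
  10: 10 XOR 9 = 3 < 10 — winning move (to 3).
That gives 3 winning moves.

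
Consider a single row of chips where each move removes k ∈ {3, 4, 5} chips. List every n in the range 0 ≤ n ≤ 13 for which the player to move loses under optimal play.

Compute g(0), g(1), … for moves {3, 4, 5}:
k:     0  1  2  3  4  5  6  7  8  9 10 11 12 13
g(k):  0  0  0  1  1  1  2  2  0  0  0  1  1  1
The P-positions (g = 0) in 0..13 are 0, 1, 2, 8, 9, 10.

0, 1, 2, 8, 9, 10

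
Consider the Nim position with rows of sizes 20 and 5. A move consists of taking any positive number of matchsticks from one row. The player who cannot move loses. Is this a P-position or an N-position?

N-position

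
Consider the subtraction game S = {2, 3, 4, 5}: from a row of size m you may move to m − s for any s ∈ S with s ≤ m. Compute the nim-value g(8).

0

Build the Grundy sequence with g(k) = mex{g(k−s) : s ∈ {2, 3, 4, 5}, s ≤ k}:
k:     0  1  2  3  4  5  6  7  8
g(k):  0  0  1  1  2  2  3  0  0
So g(8) = 0.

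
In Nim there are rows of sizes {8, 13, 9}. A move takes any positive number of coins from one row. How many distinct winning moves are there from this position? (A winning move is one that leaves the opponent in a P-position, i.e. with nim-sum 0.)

3

In binary:
  1000  (8)
  1101  (13)
  1001  (9)
  ----
  1100  (12)
The overall nim-sum is X = 12. A row of size p has a winning move iff p XOR X < p (reduce it to p XOR X).
  8: 8 XOR 12 = 4 < 8 — winning move (to 4).
  13: 13 XOR 12 = 1 < 13 — winning move (to 1).
  9: 9 XOR 12 = 5 < 9 — winning move (to 5).
That gives 3 winning moves.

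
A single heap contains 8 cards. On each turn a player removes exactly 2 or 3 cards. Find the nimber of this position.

1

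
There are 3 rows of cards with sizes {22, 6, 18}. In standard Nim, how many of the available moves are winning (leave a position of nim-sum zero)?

3

Compute the nim-sum pairwise:
22 ⊕ 6 = 16
16 ⊕ 18 = 2
The overall nim-sum is X = 2. A row of size p has a winning move iff p XOR X < p (reduce it to p XOR X).
  22: 22 XOR 2 = 20 < 22 — winning move (to 20).
  6: 6 XOR 2 = 4 < 6 — winning move (to 4).
  18: 18 XOR 2 = 16 < 18 — winning move (to 16).
That gives 3 winning moves.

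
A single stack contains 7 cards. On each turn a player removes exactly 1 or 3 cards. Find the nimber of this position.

Compute g(0), g(1), … for moves {1, 3}:
k:     0  1  2  3  4  5  6  7
g(k):  0  1  0  1  0  1  0  1
So g(7) = 1.

1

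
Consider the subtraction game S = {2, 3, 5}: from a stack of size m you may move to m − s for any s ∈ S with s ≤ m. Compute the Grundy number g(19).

2

Grundy values for subtraction set {2, 3, 5}:
k:     0  1  2  3  4  5  6  7  8  9 10 11 12 13 14 15 16 17 18 19
g(k):  0  0  1  1  2  2  3  0  0  1  1  2  2  3  0  0  1  1  2  2
So g(19) = 2.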